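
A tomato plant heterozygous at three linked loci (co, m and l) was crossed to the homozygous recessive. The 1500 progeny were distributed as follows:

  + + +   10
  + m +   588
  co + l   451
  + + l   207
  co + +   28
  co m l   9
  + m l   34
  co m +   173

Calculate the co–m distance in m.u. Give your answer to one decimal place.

26.6 m.u.

The two most frequent reciprocal classes, co + l and + m +, are the parental types, so the F1 was co + l / + m +.
The two rarest classes, co m l and + + +, are the double crossovers. Comparing them with the parentals, only the m allele has switched, so m is the middle locus and the order is l – m – co.
Crossovers in the m–co interval produce the single-crossover classes + + l and co m + (207 + 173 = 380) plus the double crossovers (19).
RF(m–co) = (380 + 19) / 1500 = 399/1500 = 0.2660 → 26.6 m.u.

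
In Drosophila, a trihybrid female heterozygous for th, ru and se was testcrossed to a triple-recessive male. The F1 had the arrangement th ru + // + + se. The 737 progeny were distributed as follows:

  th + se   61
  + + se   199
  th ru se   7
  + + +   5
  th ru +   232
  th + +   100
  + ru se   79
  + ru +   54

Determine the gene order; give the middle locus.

se

The two rarest classes, th ru se and + + +, are the double crossovers. Comparing them with the parentals, only the se allele has switched, so se is the middle locus and the order is th – se – ru.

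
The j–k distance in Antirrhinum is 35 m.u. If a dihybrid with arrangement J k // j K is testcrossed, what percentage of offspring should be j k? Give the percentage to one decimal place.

17.5%

A map distance of 35 m.u. corresponds to a recombination frequency of 0.350.
The F1 is J k / j K, so j k is a recombinant gamete class with expected frequency r/2 = 0.350/2 = 0.1750.
That is 0.1750 = 17.5% of the progeny.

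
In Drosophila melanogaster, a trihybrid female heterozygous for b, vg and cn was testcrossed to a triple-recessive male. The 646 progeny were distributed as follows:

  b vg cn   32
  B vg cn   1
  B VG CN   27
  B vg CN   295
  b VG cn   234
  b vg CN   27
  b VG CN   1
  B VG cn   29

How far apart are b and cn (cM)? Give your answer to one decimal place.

The two most frequent reciprocal classes, B vg CN and b VG cn, are the parental types, so the F1 was B vg CN / b VG cn.
The two rarest classes, B vg cn and b VG CN, are the double crossovers. Comparing them with the parentals, only the cn allele has switched, so cn is the middle locus and the order is b – cn – vg.
Crossovers in the b–cn interval produce the single-crossover classes b vg CN and B VG cn (27 + 29 = 56) plus the double crossovers (2).
RF(b–cn) = (56 + 2) / 646 = 58/646 = 0.0898 → 9.0 cM.

9.0 cM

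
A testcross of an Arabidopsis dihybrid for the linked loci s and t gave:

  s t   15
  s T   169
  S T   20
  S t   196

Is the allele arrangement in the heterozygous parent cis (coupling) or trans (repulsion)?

trans

The two most frequent classes are S t (196) and s T (169); these are the parental (non-recombinant) types.
So the F1 carried S t on one chromosome and s T on the other — the recessive alleles are on opposite chromosomes (trans / repulsion).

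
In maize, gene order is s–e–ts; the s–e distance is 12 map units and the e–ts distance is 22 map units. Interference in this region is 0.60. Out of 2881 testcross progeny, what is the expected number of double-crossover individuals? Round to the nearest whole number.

Map distances give recombination frequencies of 0.120 and 0.220 for the two intervals.
With interference 0.60 (so coincidence = 0.40), expected double-crossover frequency = 0.120 × 0.220 × 0.40 = 0.01056.
Expected number = 0.01056 × 2881 = 30.42 ≈ 30.

30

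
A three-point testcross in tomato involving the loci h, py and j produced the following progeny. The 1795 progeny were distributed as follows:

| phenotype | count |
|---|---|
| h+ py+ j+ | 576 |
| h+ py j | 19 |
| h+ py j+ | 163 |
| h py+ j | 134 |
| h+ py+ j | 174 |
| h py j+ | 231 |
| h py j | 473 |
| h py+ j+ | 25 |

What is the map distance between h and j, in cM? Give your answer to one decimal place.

The two most frequent reciprocal classes, h+ py+ j+ and h py j, are the parental types, so the F1 was h+ py+ j+ / h py j.
The two rarest classes, h py+ j+ and h+ py j, are the double crossovers. Comparing them with the parentals, only the h allele has switched, so h is the middle locus and the order is j – h – py.
Crossovers in the j–h interval produce the single-crossover classes h+ py+ j and h py j+ (174 + 231 = 405) plus the double crossovers (44).
RF(j–h) = (405 + 44) / 1795 = 449/1795 = 0.2501 → 25.0 cM.

25.0 cM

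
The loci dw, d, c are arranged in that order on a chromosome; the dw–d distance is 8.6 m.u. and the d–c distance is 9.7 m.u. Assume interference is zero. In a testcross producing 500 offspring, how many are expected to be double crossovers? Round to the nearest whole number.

Map distances give recombination frequencies of 0.086 and 0.097 for the two intervals.
With no interference, expected double-crossover frequency = 0.086 × 0.097 = 0.00834.
Expected number = 0.00834 × 500 = 4.17 ≈ 4.

4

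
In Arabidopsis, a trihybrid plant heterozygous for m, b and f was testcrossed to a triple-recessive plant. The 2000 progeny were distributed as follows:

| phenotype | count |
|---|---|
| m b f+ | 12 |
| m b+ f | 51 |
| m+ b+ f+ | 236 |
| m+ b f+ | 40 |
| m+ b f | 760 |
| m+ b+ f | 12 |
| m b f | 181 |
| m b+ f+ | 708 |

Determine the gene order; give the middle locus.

b

The two most frequent reciprocal classes, m+ b f and m b+ f+, are the parental types, so the F1 was m+ b f / m b+ f+.
The two rarest classes, m+ b+ f and m b f+, are the double crossovers. Comparing them with the parentals, only the b allele has switched, so b is the middle locus and the order is m – b – f.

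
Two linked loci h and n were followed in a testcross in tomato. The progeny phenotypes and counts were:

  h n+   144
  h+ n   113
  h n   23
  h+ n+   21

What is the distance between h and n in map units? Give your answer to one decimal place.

The two most frequent classes, h+ n (113) and h n+ (144), are the parental types, so the F1 was h+ n / h n+.
The recombinant classes are h+ n+ and h n: 21 + 23 = 44.
Recombination frequency = 44/301 = 0.1462 ≈ 14.6%, i.e. 14.6 map units.

14.6 map units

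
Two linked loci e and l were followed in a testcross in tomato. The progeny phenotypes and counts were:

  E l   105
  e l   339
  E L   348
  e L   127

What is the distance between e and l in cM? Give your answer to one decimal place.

25.2 cM

The two most frequent classes, E L (348) and e l (339), are the parental types, so the F1 was E L / e l.
The recombinant classes are E l and e L: 105 + 127 = 232.
Recombination frequency = 232/919 = 0.2524 ≈ 25.2%, i.e. 25.2 cM.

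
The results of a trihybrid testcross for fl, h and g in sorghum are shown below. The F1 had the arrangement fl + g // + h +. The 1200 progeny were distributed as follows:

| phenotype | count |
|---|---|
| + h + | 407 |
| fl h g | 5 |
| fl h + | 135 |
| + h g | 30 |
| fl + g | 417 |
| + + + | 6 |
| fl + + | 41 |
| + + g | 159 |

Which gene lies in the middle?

h

The two rarest classes, fl h g and + + +, are the double crossovers. Comparing them with the parentals, only the h allele has switched, so h is the middle locus and the order is g – h – fl.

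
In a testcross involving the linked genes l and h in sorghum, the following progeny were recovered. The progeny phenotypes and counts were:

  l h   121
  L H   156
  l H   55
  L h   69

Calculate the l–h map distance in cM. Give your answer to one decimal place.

30.9 cM

The two most frequent classes, L H (156) and l h (121), are the parental types, so the F1 was L H / l h.
The recombinant classes are L h and l H: 69 + 55 = 124.
Recombination frequency = 124/401 = 0.3092 ≈ 30.9%, i.e. 30.9 cM.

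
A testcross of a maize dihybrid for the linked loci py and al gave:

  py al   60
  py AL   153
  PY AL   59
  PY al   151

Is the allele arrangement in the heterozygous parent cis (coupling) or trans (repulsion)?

trans

The two most frequent classes are PY al (151) and py AL (153); these are the parental (non-recombinant) types.
So the F1 carried PY al on one chromosome and py AL on the other — the recessive alleles are on opposite chromosomes (trans / repulsion).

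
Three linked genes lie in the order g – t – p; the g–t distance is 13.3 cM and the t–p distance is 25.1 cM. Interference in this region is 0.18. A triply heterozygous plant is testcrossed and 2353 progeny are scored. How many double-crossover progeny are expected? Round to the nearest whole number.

64

Map distances give recombination frequencies of 0.133 and 0.251 for the two intervals.
With interference 0.18 (so coincidence = 0.82), expected double-crossover frequency = 0.133 × 0.251 × 0.82 = 0.02737.
Expected number = 0.02737 × 2353 = 64.41 ≈ 64.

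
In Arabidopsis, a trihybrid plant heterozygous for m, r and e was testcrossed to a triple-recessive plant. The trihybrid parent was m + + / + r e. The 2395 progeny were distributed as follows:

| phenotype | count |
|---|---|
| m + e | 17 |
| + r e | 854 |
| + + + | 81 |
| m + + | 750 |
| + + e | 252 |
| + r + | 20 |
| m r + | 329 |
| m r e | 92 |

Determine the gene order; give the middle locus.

e

The two rarest classes, m + e and + r +, are the double crossovers. Comparing them with the parentals, only the e allele has switched, so e is the middle locus and the order is m – e – r.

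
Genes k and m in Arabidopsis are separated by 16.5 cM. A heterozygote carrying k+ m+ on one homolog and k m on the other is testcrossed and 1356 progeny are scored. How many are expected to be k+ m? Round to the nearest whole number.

A map distance of 16.5 cM corresponds to a recombination frequency of 0.165.
The F1 is k+ m+ / k m, so k+ m is a recombinant gamete class with expected frequency r/2 = 0.165/2 = 0.0825.
Expected number = 0.0825 × 1356 = 111.87 ≈ 112.

112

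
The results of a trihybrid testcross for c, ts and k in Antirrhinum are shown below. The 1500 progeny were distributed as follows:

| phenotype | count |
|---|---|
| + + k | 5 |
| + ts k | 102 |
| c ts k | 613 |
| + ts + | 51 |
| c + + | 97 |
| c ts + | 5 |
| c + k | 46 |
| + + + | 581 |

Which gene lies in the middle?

The two most frequent reciprocal classes, + + + and c ts k, are the parental types, so the F1 was + + + / c ts k.
The two rarest classes, + + k and c ts +, are the double crossovers. Comparing them with the parentals, only the k allele has switched, so k is the middle locus and the order is c – k – ts.

k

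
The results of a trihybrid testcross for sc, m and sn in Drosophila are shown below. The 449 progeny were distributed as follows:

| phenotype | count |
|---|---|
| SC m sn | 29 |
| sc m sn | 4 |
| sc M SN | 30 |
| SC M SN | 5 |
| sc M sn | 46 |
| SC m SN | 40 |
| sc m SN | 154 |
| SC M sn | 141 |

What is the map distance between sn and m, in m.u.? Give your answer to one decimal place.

15.1 m.u.

The two most frequent reciprocal classes, sc m SN and SC M sn, are the parental types, so the F1 was sc m SN / SC M sn.
The two rarest classes, sc m sn and SC M SN, are the double crossovers. Comparing them with the parentals, only the sn allele has switched, so sn is the middle locus and the order is sc – sn – m.
Crossovers in the sn–m interval produce the single-crossover classes sc M SN and SC m sn (30 + 29 = 59) plus the double crossovers (9).
RF(sn–m) = (59 + 9) / 449 = 68/449 = 0.1514 → 15.1 m.u.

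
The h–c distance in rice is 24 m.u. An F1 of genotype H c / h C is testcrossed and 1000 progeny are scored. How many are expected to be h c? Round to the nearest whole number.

120

A map distance of 24 m.u. corresponds to a recombination frequency of 0.240.
The F1 is H c / h C, so h c is a recombinant gamete class with expected frequency r/2 = 0.240/2 = 0.1200.
Expected number = 0.1200 × 1000 = 120.00 ≈ 120.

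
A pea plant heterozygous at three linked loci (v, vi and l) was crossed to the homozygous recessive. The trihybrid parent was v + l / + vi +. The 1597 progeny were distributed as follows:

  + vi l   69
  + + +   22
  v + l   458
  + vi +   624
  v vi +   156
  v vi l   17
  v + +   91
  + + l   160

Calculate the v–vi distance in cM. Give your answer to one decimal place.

22.2 cM

The two rarest classes, v vi l and + + +, are the double crossovers. Comparing them with the parentals, only the vi allele has switched, so vi is the middle locus and the order is v – vi – l.
Crossovers in the v–vi interval produce the single-crossover classes + + l and v vi + (160 + 156 = 316) plus the double crossovers (39).
RF(v–vi) = (316 + 39) / 1597 = 355/1597 = 0.2223 → 22.2 cM.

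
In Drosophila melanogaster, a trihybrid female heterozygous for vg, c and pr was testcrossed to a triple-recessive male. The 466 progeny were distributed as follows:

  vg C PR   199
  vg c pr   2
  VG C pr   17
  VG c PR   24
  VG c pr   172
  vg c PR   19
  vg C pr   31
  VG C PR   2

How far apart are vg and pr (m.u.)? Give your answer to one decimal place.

12.7 m.u.

The two most frequent reciprocal classes, vg C PR and VG c pr, are the parental types, so the F1 was vg C PR / VG c pr.
The two rarest classes, VG C PR and vg c pr, are the double crossovers. Comparing them with the parentals, only the vg allele has switched, so vg is the middle locus and the order is pr – vg – c.
Crossovers in the pr–vg interval produce the single-crossover classes vg C pr and VG c PR (31 + 24 = 55) plus the double crossovers (4).
RF(pr–vg) = (55 + 4) / 466 = 59/466 = 0.1266 → 12.7 m.u.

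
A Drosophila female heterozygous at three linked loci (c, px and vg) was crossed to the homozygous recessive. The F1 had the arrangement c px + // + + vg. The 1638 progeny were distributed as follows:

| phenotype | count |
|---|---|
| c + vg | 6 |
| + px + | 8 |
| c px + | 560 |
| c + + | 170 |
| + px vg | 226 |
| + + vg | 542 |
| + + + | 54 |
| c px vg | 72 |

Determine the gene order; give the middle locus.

c

The two rarest classes, + px + and c + vg, are the double crossovers. Comparing them with the parentals, only the c allele has switched, so c is the middle locus and the order is vg – c – px.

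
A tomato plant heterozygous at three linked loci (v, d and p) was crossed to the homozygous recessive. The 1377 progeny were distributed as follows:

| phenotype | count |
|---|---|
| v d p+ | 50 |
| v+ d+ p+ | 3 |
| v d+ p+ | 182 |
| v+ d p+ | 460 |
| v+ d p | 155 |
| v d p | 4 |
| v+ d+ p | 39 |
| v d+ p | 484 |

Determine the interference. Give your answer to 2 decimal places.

The two most frequent reciprocal classes, v d+ p and v+ d p+, are the parental types, so the F1 was v d+ p / v+ d p+.
The two rarest classes, v d p and v+ d+ p+, are the double crossovers. Comparing them with the parentals, only the d allele has switched, so d is the middle locus and the order is p – d – v.
p–d: (337 + 7)/1377 = 0.2498; d–v: (89 + 7)/1377 = 0.0697.
Expected DCO frequency = 0.2498 × 0.0697 ≈ 0.01741; observed = 7/1377 ≈ 0.00508.
Coefficient of coincidence = 0.00508/0.01741 ≈ 0.29; interference = 1 − 0.29 = 0.71.

0.71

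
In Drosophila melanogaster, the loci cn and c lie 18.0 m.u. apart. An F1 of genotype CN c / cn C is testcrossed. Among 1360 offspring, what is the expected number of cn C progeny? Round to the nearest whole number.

558

A map distance of 18.0 m.u. corresponds to a recombination frequency of 0.180.
The F1 is CN c / cn C, so cn C is a parental gamete class with expected frequency (1 − r)/2 = 0.820/2 = 0.4100.
Expected number = 0.4100 × 1360 = 557.60 ≈ 558.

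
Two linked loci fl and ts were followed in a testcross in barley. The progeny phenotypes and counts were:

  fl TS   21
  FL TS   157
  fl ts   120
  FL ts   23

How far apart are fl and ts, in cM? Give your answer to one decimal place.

The two most frequent classes, FL TS (157) and fl ts (120), are the parental types, so the F1 was FL TS / fl ts.
The recombinant classes are FL ts and fl TS: 23 + 21 = 44.
Recombination frequency = 44/321 = 0.1371 ≈ 13.7%, i.e. 13.7 cM.

13.7 cM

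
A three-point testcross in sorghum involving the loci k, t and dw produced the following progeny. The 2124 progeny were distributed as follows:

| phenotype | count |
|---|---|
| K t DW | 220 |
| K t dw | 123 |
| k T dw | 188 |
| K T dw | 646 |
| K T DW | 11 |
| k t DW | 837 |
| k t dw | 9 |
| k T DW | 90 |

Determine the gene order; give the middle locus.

The two most frequent reciprocal classes, K T dw and k t DW, are the parental types, so the F1 was K T dw / k t DW.
The two rarest classes, K T DW and k t dw, are the double crossovers. Comparing them with the parentals, only the dw allele has switched, so dw is the middle locus and the order is k – dw – t.

dw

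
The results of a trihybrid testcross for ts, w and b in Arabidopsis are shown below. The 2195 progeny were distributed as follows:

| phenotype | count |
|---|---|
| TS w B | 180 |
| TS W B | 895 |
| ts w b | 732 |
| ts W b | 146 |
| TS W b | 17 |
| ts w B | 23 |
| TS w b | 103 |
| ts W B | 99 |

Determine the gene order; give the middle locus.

b

The two most frequent reciprocal classes, ts w b and TS W B, are the parental types, so the F1 was ts w b / TS W B.
The two rarest classes, ts w B and TS W b, are the double crossovers. Comparing them with the parentals, only the b allele has switched, so b is the middle locus and the order is ts – b – w.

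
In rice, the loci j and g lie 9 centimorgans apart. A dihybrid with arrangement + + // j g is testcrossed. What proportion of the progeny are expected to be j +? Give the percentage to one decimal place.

A map distance of 9 centimorgans corresponds to a recombination frequency of 0.090.
The F1 is + + / j g, so j + is a recombinant gamete class with expected frequency r/2 = 0.090/2 = 0.0450.
That is 0.0450 = 4.5% of the progeny.

4.5%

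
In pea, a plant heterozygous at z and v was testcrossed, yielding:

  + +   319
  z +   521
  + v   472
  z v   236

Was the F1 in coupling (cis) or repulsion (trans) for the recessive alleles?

The two most frequent classes are + v (472) and z + (521); these are the parental (non-recombinant) types.
So the F1 carried + v on one chromosome and z + on the other — the recessive alleles are on opposite chromosomes (trans / repulsion).

trans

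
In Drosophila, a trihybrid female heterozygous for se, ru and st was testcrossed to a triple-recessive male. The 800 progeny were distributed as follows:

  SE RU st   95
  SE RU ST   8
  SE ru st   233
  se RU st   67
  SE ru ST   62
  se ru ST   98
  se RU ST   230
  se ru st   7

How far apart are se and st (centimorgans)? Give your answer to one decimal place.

18.0 centimorgans

The two most frequent reciprocal classes, SE ru st and se RU ST, are the parental types, so the F1 was SE ru st / se RU ST.
The two rarest classes, se ru st and SE RU ST, are the double crossovers. Comparing them with the parentals, only the se allele has switched, so se is the middle locus and the order is st – se – ru.
Crossovers in the st–se interval produce the single-crossover classes SE ru ST and se RU st (62 + 67 = 129) plus the double crossovers (15).
RF(st–se) = (129 + 15) / 800 = 144/800 = 0.1800 → 18.0 centimorgans.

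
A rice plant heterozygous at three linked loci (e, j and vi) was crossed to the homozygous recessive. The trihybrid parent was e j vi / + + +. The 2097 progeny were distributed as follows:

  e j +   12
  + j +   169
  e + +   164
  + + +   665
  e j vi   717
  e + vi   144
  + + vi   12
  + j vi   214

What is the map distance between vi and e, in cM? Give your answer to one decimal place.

19.2 cM

The two rarest classes, e j + and + + vi, are the double crossovers. Comparing them with the parentals, only the vi allele has switched, so vi is the middle locus and the order is j – vi – e.
Crossovers in the vi–e interval produce the single-crossover classes + j vi and e + + (214 + 164 = 378) plus the double crossovers (24).
RF(vi–e) = (378 + 24) / 2097 = 402/2097 = 0.1917 → 19.2 cM.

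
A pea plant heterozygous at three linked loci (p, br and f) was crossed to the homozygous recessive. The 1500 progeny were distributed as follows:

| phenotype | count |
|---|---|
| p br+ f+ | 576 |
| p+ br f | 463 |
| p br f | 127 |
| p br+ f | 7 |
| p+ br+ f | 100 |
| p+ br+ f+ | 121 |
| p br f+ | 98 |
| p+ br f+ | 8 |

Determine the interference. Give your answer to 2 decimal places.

The two most frequent reciprocal classes, p+ br f and p br+ f+, are the parental types, so the F1 was p+ br f / p br+ f+.
The two rarest classes, p+ br f+ and p br+ f, are the double crossovers. Comparing them with the parentals, only the f allele has switched, so f is the middle locus and the order is br – f – p.
br–f: (198 + 15)/1500 = 0.1420; f–p: (248 + 15)/1500 = 0.1753.
Expected DCO frequency = 0.1420 × 0.1753 ≈ 0.02489; observed = 15/1500 ≈ 0.01000.
Coefficient of coincidence = 0.01000/0.02489 ≈ 0.40; interference = 1 − 0.40 = 0.60.

0.60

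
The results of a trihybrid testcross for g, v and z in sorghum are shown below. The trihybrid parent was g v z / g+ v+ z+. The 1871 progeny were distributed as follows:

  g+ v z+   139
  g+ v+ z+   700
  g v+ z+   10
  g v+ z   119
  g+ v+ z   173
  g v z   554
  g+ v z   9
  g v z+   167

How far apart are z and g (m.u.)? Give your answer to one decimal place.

19.2 m.u.

The two rarest classes, g+ v z and g v+ z+, are the double crossovers. Comparing them with the parentals, only the g allele has switched, so g is the middle locus and the order is z – g – v.
Crossovers in the z–g interval produce the single-crossover classes g v z+ and g+ v+ z (167 + 173 = 340) plus the double crossovers (19).
RF(z–g) = (340 + 19) / 1871 = 359/1871 = 0.1919 → 19.2 m.u.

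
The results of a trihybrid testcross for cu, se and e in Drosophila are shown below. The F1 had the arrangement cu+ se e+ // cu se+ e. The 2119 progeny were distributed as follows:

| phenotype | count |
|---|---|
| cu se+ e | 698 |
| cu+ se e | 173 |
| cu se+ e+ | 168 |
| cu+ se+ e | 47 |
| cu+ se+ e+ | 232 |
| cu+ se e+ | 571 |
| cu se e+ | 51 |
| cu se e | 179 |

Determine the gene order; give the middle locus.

cu

The two rarest classes, cu se e+ and cu+ se+ e, are the double crossovers. Comparing them with the parentals, only the cu allele has switched, so cu is the middle locus and the order is e – cu – se.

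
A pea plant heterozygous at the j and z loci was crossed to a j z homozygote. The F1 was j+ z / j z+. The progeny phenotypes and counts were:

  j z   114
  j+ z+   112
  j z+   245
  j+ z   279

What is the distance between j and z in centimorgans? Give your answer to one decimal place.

30.1 centimorgans

The recombinant classes are j+ z+ and j z: 112 + 114 = 226.
Recombination frequency = 226/750 = 0.3013 ≈ 30.1%, i.e. 30.1 centimorgans.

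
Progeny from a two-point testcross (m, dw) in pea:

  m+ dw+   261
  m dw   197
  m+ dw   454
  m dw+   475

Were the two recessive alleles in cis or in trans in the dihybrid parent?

The two most frequent classes are m+ dw (454) and m dw+ (475); these are the parental (non-recombinant) types.
So the F1 carried m+ dw on one chromosome and m dw+ on the other — the recessive alleles are on opposite chromosomes (trans / repulsion).

trans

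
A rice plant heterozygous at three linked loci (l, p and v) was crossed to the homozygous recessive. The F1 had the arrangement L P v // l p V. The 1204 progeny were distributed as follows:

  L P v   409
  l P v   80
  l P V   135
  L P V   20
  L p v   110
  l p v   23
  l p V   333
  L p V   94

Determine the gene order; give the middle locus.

The two rarest classes, L P V and l p v, are the double crossovers. Comparing them with the parentals, only the v allele has switched, so v is the middle locus and the order is p – v – l.

v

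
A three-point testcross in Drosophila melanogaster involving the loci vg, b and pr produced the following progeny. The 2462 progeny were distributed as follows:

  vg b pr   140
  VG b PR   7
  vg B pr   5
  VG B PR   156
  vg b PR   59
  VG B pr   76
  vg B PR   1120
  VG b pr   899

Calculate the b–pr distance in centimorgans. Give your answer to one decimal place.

The two most frequent reciprocal classes, VG b pr and vg B PR, are the parental types, so the F1 was VG b pr / vg B PR.
The two rarest classes, VG b PR and vg B pr, are the double crossovers. Comparing them with the parentals, only the pr allele has switched, so pr is the middle locus and the order is vg – pr – b.
Crossovers in the pr–b interval produce the single-crossover classes VG B pr and vg b PR (76 + 59 = 135) plus the double crossovers (12).
RF(pr–b) = (135 + 12) / 2462 = 147/2462 = 0.0597 → 6.0 centimorgans.

6.0 centimorgans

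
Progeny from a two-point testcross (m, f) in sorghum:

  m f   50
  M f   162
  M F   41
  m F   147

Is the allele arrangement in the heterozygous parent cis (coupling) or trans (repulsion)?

trans

The two most frequent classes are M f (162) and m F (147); these are the parental (non-recombinant) types.
So the F1 carried M f on one chromosome and m F on the other — the recessive alleles are on opposite chromosomes (trans / repulsion).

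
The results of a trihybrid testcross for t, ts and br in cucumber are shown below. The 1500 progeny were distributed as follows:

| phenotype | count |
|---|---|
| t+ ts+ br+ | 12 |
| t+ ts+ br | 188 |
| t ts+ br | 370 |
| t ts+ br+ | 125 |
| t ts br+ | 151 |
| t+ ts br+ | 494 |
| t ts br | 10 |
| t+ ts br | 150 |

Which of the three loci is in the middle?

The two most frequent reciprocal classes, t ts+ br and t+ ts br+, are the parental types, so the F1 was t ts+ br / t+ ts br+.
The two rarest classes, t ts br and t+ ts+ br+, are the double crossovers. Comparing them with the parentals, only the ts allele has switched, so ts is the middle locus and the order is t – ts – br.

ts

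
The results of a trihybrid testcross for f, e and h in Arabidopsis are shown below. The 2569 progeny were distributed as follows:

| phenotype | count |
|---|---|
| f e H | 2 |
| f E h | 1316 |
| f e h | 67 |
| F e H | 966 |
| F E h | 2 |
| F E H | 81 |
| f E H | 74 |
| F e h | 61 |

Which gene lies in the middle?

The two most frequent reciprocal classes, F e H and f E h, are the parental types, so the F1 was F e H / f E h.
The two rarest classes, f e H and F E h, are the double crossovers. Comparing them with the parentals, only the f allele has switched, so f is the middle locus and the order is e – f – h.

f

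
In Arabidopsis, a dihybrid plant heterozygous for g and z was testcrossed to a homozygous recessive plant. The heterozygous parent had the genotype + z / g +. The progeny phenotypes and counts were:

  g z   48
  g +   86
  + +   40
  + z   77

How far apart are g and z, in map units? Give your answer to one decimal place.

The recombinant classes are + + and g z: 40 + 48 = 88.
Recombination frequency = 88/251 = 0.3506 ≈ 35.1%, i.e. 35.1 map units.

35.1 map units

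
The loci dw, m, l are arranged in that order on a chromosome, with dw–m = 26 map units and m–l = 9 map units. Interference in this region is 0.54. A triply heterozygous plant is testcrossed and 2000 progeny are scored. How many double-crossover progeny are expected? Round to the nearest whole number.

Map distances give recombination frequencies of 0.260 and 0.090 for the two intervals.
With interference 0.54 (so coincidence = 0.46), expected double-crossover frequency = 0.260 × 0.090 × 0.46 = 0.01076.
Expected number = 0.01076 × 2000 = 21.53 ≈ 22.

22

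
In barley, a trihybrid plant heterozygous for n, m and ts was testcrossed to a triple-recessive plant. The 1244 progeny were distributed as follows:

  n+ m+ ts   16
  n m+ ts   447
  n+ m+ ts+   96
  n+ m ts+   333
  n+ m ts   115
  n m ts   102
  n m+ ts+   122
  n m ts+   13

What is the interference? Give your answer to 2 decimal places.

0.40

The two most frequent reciprocal classes, n+ m ts+ and n m+ ts, are the parental types, so the F1 was n+ m ts+ / n m+ ts.
The two rarest classes, n m ts+ and n+ m+ ts, are the double crossovers. Comparing them with the parentals, only the n allele has switched, so n is the middle locus and the order is m – n – ts.
m–n: (198 + 29)/1244 = 0.1825; n–ts: (237 + 29)/1244 = 0.2138.
Expected DCO frequency = 0.1825 × 0.2138 ≈ 0.03902; observed = 29/1244 ≈ 0.02331.
Coefficient of coincidence = 0.02331/0.03902 ≈ 0.60; interference = 1 − 0.60 = 0.40.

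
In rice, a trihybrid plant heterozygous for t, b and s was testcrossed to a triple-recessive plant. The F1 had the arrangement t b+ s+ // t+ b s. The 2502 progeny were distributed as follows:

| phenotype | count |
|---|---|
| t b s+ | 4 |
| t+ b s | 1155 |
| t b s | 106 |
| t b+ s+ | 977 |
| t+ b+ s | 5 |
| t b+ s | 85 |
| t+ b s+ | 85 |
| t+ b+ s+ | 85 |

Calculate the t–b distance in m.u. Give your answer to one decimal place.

8.0 m.u.

The two rarest classes, t b s+ and t+ b+ s, are the double crossovers. Comparing them with the parentals, only the b allele has switched, so b is the middle locus and the order is s – b – t.
Crossovers in the b–t interval produce the single-crossover classes t+ b+ s+ and t b s (85 + 106 = 191) plus the double crossovers (9).
RF(b–t) = (191 + 9) / 2502 = 200/2502 = 0.0799 → 8.0 m.u.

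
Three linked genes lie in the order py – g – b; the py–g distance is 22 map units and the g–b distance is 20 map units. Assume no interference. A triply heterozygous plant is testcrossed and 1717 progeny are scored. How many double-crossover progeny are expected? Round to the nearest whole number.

76

Map distances give recombination frequencies of 0.220 and 0.200 for the two intervals.
With no interference, expected double-crossover frequency = 0.220 × 0.200 = 0.04400.
Expected number = 0.04400 × 1717 = 75.55 ≈ 76.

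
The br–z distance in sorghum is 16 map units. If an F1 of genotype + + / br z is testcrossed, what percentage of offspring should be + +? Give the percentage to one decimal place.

A map distance of 16 map units corresponds to a recombination frequency of 0.160.
The F1 is + + / br z, so + + is a parental gamete class with expected frequency (1 − r)/2 = 0.840/2 = 0.4200.
That is 0.4200 = 42.0% of the progeny.

42.0%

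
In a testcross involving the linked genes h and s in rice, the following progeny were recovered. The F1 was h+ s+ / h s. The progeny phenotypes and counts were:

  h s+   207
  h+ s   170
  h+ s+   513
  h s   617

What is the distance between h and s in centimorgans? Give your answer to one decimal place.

The recombinant classes are h+ s and h s+: 170 + 207 = 377.
Recombination frequency = 377/1507 = 0.2502 ≈ 25.0%, i.e. 25.0 centimorgans.

25.0 centimorgans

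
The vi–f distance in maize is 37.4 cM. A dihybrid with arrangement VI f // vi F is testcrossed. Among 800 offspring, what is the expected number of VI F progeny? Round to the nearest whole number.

A map distance of 37.4 cM corresponds to a recombination frequency of 0.374.
The F1 is VI f / vi F, so VI F is a recombinant gamete class with expected frequency r/2 = 0.374/2 = 0.1870.
Expected number = 0.1870 × 800 = 149.60 ≈ 150.

150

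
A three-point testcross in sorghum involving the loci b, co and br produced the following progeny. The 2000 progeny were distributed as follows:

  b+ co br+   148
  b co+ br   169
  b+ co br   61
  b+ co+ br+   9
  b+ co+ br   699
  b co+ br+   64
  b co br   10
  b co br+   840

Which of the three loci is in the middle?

br

The two most frequent reciprocal classes, b+ co+ br and b co br+, are the parental types, so the F1 was b+ co+ br / b co br+.
The two rarest classes, b+ co+ br+ and b co br, are the double crossovers. Comparing them with the parentals, only the br allele has switched, so br is the middle locus and the order is b – br – co.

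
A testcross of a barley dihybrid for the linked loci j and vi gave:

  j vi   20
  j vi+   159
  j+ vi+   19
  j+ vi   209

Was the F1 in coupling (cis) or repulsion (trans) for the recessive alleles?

The two most frequent classes are j+ vi (209) and j vi+ (159); these are the parental (non-recombinant) types.
So the F1 carried j+ vi on one chromosome and j vi+ on the other — the recessive alleles are on opposite chromosomes (trans / repulsion).

trans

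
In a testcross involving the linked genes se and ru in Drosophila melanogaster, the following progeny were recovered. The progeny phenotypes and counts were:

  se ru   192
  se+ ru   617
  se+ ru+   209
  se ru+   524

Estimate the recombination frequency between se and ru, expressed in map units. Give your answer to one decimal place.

The two most frequent classes, se+ ru (617) and se ru+ (524), are the parental types, so the F1 was se+ ru / se ru+.
The recombinant classes are se+ ru+ and se ru: 209 + 192 = 401.
Recombination frequency = 401/1542 = 0.2601 ≈ 26.0%, i.e. 26.0 map units.

26.0 map units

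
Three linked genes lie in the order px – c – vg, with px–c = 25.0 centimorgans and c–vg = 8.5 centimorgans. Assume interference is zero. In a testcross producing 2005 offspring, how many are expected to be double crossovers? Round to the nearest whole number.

43

Map distances give recombination frequencies of 0.250 and 0.085 for the two intervals.
With no interference, expected double-crossover frequency = 0.250 × 0.085 = 0.02125.
Expected number = 0.02125 × 2005 = 42.61 ≈ 43.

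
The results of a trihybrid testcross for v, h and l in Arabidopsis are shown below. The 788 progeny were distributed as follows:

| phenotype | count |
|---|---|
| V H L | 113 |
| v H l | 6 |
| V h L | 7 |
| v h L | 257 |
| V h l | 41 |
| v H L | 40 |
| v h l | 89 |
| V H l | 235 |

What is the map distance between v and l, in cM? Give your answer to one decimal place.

The two most frequent reciprocal classes, v h L and V H l, are the parental types, so the F1 was v h L / V H l.
The two rarest classes, V h L and v H l, are the double crossovers. Comparing them with the parentals, only the v allele has switched, so v is the middle locus and the order is h – v – l.
Crossovers in the v–l interval produce the single-crossover classes v h l and V H L (89 + 113 = 202) plus the double crossovers (13).
RF(v–l) = (202 + 13) / 788 = 215/788 = 0.2728 → 27.3 cM.

27.3 cM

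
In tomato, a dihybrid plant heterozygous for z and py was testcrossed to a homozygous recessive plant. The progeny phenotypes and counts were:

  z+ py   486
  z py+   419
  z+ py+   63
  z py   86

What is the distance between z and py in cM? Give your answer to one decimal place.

The two most frequent classes, z+ py (486) and z py+ (419), are the parental types, so the F1 was z+ py / z py+.
The recombinant classes are z+ py+ and z py: 63 + 86 = 149.
Recombination frequency = 149/1054 = 0.1414 ≈ 14.1%, i.e. 14.1 cM.

14.1 cM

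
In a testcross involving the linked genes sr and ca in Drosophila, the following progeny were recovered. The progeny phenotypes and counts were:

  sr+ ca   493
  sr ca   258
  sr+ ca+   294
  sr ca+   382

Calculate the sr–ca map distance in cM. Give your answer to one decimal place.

The two most frequent classes, sr+ ca (493) and sr ca+ (382), are the parental types, so the F1 was sr+ ca / sr ca+.
The recombinant classes are sr+ ca+ and sr ca: 294 + 258 = 552.
Recombination frequency = 552/1427 = 0.3868 ≈ 38.7%, i.e. 38.7 cM.

38.7 cM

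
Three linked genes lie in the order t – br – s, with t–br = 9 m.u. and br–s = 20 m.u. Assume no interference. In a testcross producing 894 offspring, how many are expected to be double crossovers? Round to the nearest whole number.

Map distances give recombination frequencies of 0.090 and 0.200 for the two intervals.
With no interference, expected double-crossover frequency = 0.090 × 0.200 = 0.01800.
Expected number = 0.01800 × 894 = 16.09 ≈ 16.

16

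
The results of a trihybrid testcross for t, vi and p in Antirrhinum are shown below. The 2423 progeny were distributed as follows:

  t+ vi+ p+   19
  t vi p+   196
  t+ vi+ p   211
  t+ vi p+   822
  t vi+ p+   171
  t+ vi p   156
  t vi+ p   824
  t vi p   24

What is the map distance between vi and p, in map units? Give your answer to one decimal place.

The two most frequent reciprocal classes, t vi+ p and t+ vi p+, are the parental types, so the F1 was t vi+ p / t+ vi p+.
The two rarest classes, t vi p and t+ vi+ p+, are the double crossovers. Comparing them with the parentals, only the vi allele has switched, so vi is the middle locus and the order is t – vi – p.
Crossovers in the vi–p interval produce the single-crossover classes t vi+ p+ and t+ vi p (171 + 156 = 327) plus the double crossovers (43).
RF(vi–p) = (327 + 43) / 2423 = 370/2423 = 0.1527 → 15.3 map units.

15.3 map units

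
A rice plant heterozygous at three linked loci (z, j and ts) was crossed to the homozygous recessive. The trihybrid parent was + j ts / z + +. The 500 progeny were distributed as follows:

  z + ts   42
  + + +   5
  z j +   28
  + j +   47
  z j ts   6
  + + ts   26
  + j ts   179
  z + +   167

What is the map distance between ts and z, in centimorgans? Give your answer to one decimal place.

20.0 centimorgans

The two rarest classes, z j ts and + + +, are the double crossovers. Comparing them with the parentals, only the z allele has switched, so z is the middle locus and the order is j – z – ts.
Crossovers in the z–ts interval produce the single-crossover classes + j + and z + ts (47 + 42 = 89) plus the double crossovers (11).
RF(z–ts) = (89 + 11) / 500 = 100/500 = 0.2000 → 20.0 centimorgans.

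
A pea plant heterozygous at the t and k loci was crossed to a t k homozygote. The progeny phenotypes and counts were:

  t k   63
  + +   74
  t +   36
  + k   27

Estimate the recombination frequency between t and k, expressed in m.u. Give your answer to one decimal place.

31.5 m.u.

The two most frequent classes, + + (74) and t k (63), are the parental types, so the F1 was + + / t k.
The recombinant classes are + k and t +: 27 + 36 = 63.
Recombination frequency = 63/200 = 0.3150 ≈ 31.5%, i.e. 31.5 m.u.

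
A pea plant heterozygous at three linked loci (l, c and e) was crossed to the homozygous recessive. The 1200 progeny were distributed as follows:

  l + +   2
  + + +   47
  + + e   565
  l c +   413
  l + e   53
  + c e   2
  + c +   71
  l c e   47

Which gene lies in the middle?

c

The two most frequent reciprocal classes, + + e and l c +, are the parental types, so the F1 was + + e / l c +.
The two rarest classes, + c e and l + +, are the double crossovers. Comparing them with the parentals, only the c allele has switched, so c is the middle locus and the order is l – c – e.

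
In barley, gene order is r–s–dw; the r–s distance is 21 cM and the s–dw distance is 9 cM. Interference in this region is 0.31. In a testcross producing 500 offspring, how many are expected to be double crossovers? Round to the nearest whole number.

7

Map distances give recombination frequencies of 0.210 and 0.090 for the two intervals.
With interference 0.31 (so coincidence = 0.69), expected double-crossover frequency = 0.210 × 0.090 × 0.69 = 0.01304.
Expected number = 0.01304 × 500 = 6.52 ≈ 7.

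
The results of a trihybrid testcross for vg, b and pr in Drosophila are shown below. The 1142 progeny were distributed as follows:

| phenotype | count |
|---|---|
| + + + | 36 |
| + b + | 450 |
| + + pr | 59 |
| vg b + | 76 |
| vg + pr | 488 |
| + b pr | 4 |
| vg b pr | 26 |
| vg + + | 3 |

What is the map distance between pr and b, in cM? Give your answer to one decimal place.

The two most frequent reciprocal classes, + b + and vg + pr, are the parental types, so the F1 was + b + / vg + pr.
The two rarest classes, + b pr and vg + +, are the double crossovers. Comparing them with the parentals, only the pr allele has switched, so pr is the middle locus and the order is vg – pr – b.
Crossovers in the pr–b interval produce the single-crossover classes + + + and vg b pr (36 + 26 = 62) plus the double crossovers (7).
RF(pr–b) = (62 + 7) / 1142 = 69/1142 = 0.0604 → 6.0 cM.

6.0 cM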